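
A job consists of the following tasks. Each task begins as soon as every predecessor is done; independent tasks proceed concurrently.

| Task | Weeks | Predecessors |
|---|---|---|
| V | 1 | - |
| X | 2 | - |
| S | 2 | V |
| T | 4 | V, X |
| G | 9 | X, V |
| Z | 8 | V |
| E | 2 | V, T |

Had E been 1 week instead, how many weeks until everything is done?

As given, the longest chain is X→G = 2+9 = 11, so the finish is 11 weeks.
E is off the critical path — its longest chain is 8 weeks, giving 3 of slack.
That remains the longest chain; total 11 weeks.

11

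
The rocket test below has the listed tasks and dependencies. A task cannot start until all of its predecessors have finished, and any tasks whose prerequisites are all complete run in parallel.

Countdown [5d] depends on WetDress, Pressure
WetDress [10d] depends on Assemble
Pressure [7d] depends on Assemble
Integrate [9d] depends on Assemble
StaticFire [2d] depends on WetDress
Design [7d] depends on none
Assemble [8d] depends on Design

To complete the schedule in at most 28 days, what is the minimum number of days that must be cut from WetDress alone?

2

Current finish: 30 days; target: 28.
WetDress is on every critical path, so each day cut from WetDress cuts the finish by one (this holds down to a finish of 27).
Need 30 − 28 = 2 days off WetDress → WetDress becomes 8 days, finish becomes 28.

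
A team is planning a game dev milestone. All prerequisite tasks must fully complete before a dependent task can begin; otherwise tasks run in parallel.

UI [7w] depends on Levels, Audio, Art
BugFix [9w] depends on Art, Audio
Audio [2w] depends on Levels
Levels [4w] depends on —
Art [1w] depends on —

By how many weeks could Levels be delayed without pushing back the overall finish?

Critical path: Levels→Audio→BugFix = 4+2+9 = 15, so the finish is 15 weeks.
Longest path through Levels: 15 weeks (earliest finish 4, latest finish 4).
Slack of Levels = 0 − 0 = 0 weeks.

0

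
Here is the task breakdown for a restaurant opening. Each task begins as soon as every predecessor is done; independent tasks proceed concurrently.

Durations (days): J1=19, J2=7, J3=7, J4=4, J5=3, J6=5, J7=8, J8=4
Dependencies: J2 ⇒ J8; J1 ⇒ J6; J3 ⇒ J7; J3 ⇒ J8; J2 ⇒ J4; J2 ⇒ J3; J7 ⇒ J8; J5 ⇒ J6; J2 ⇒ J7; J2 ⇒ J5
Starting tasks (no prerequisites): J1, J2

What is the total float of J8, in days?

J2→J3→J7→J8 = 7+7+8+4 = 26 sets the makespan at 26 days.
The longest chain containing J8 totals 26 days.
So J8 can slip 26 − 26 = 0 days.

0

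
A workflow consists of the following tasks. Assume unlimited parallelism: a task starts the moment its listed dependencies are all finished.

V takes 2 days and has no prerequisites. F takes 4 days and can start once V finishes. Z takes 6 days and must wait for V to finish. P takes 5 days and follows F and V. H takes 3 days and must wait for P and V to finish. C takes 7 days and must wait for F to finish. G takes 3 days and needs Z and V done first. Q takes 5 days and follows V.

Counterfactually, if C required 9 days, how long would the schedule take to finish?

The binding path is V→F→P→H = 2+4+5+3 = 14; finish at 14 days.
C is off the critical path — its longest chain is 13 days, giving 1 of slack.
The binding chain switches to V→F→C = 2+4+9 = 15; finish 15 days.

15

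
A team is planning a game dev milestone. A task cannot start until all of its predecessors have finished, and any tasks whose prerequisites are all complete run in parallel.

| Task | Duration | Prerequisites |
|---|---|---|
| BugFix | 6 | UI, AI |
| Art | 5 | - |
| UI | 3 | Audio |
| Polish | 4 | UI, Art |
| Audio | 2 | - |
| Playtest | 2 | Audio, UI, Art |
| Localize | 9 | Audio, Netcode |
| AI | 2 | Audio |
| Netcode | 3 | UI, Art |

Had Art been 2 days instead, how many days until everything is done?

Baseline: Art→Netcode→Localize = 5+3+9 = 17 → 17 days.
Art lies on that path, so at 2 days the path becomes 14 days.
Now Audio→UI→Netcode→Localize = 2+3+3+9 = 17 is longest, so the finish becomes 17 days.

17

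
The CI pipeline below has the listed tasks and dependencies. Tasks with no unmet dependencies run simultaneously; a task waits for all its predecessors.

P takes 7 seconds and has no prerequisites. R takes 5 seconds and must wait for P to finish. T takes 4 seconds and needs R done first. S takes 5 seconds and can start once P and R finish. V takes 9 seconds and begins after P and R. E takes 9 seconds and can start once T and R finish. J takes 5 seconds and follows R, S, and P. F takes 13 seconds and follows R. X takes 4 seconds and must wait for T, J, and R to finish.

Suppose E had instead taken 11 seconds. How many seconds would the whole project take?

As given, the longest chain is P→R→S→J→X = 7+5+5+5+4 = 26, so the finish is 26 seconds.
E has 1 second of float (longest path through it is 25).
New critical path: P→R→T→E = 7+5+4+11 = 27 ⇒ 27 seconds.

27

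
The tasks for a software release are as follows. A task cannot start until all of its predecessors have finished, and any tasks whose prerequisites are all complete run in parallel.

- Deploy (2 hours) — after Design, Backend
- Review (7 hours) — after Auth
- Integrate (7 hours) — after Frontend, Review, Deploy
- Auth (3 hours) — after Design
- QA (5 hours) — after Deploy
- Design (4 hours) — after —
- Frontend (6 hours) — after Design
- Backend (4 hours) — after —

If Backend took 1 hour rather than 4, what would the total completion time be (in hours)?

As given, the longest chain is Design→Auth→Review→Integrate = 4+3+7+7 = 21, so the finish is 21 hours.
Backend is off the critical path — its longest chain is 13 hours, giving 8 of slack.
That remains the longest chain; total 21 hours.

21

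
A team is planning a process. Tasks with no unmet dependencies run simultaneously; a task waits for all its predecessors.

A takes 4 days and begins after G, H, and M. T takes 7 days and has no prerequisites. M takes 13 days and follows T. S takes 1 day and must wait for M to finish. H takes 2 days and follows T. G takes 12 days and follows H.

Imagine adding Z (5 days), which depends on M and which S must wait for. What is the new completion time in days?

Originally the project takes 25 days.
With Z inserted, S now waits for max(M, Z).
New critical path: T→M→Z→S = 7+13+5+1 = 26 ⇒ 26 days.

26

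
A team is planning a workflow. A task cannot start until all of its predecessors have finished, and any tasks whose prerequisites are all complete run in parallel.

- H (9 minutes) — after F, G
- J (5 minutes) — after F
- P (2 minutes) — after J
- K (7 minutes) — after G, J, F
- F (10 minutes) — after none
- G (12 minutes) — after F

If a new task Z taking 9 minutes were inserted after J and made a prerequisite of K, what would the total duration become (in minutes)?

Originally the workflow takes 31 minutes.
With Z inserted, K now waits for max(G, J, F, Z).
New critical path: F→G→H = 10+12+9 = 31 ⇒ 31 minutes.

31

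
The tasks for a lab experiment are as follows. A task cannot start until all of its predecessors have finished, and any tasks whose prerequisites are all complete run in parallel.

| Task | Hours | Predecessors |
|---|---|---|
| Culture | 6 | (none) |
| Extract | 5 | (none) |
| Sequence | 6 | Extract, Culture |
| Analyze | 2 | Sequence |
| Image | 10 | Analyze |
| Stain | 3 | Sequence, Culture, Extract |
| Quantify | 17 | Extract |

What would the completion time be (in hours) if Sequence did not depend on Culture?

23

With the dependency in place, Culture→Sequence→Analyze→Image = 6+6+2+10 = 24 sets the finish at 24 hours.
Without Culture→Sequence, Sequence's earliest start moves from 6 to 5.
New critical path: Extract→Sequence→Analyze→Image = 5+6+2+10 = 23 ⇒ 23 hours.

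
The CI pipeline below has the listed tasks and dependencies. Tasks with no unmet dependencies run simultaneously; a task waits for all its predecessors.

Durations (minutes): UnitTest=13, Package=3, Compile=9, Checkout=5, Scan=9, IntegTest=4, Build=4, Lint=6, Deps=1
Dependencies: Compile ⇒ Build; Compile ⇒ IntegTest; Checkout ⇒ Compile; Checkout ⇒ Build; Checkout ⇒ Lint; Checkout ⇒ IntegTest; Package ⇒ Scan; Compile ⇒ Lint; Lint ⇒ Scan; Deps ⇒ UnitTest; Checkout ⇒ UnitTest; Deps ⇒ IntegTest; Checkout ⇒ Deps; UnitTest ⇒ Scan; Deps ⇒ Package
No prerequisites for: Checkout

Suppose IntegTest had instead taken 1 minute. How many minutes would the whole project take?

Critical path before the change: Checkout→Compile→Lint→Scan = 5+9+6+9 = 29 giving 29 minutes.
The longest path through IntegTest is only 18 minutes, so IntegTest has float 11.
The critical path is still Checkout→Compile→Lint→Scan; finish is now 29 minutes.

29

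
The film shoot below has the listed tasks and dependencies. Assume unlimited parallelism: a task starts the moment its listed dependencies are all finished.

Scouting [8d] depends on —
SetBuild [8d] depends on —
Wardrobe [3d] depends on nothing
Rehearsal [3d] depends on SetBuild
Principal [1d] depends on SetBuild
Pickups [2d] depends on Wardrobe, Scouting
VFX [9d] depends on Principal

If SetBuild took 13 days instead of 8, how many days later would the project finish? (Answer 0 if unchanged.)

5

Critical path before the change: SetBuild→Principal→VFX = 8+1+9 = 18 giving 18 days.
SetBuild lies on that path, so at 13 days the path becomes 23 days.
No other chain overtakes it, so the finish is 23 days.
Change in finish: 23 − 18 = +5 days.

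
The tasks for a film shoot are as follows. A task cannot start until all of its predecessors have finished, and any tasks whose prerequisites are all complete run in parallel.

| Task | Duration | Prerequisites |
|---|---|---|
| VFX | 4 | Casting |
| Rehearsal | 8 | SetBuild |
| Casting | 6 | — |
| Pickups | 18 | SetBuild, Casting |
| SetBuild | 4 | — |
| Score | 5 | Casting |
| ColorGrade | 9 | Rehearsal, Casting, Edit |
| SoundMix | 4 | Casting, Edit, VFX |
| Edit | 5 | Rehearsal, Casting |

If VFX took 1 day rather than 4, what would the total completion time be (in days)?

The binding path is SetBuild→Rehearsal→Edit→ColorGrade = 4+8+5+9 = 26; finish at 26 days.
VFX has 12 days of float (longest path through it is 14).
The critical path is still SetBuild→Rehearsal→Edit→ColorGrade; finish is now 26 days.

26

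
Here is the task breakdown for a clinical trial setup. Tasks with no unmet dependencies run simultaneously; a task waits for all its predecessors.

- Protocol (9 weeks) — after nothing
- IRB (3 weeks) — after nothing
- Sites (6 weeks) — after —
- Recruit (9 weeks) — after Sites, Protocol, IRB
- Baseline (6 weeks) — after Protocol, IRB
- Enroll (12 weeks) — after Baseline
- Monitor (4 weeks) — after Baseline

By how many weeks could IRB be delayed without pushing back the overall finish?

The longest chain is Protocol→Baseline→Enroll = 9+6+12 = 27; overall finish 27 weeks.
Longest path through IRB: 21 weeks (earliest finish 3, latest finish 9).
Float = 27 − 21 = 6.

6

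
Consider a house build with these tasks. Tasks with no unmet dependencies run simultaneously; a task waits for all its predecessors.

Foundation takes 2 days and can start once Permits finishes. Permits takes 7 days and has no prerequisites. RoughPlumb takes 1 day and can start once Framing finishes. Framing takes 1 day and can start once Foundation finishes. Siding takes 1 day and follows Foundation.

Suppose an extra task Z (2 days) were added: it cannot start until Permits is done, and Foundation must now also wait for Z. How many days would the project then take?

13

Originally the project takes 11 days.
With Z inserted, Foundation now waits for max(Permits, Z).
New critical path: Permits→Z→Foundation→Framing→RoughPlumb = 7+2+2+1+1 = 13 ⇒ 13 days.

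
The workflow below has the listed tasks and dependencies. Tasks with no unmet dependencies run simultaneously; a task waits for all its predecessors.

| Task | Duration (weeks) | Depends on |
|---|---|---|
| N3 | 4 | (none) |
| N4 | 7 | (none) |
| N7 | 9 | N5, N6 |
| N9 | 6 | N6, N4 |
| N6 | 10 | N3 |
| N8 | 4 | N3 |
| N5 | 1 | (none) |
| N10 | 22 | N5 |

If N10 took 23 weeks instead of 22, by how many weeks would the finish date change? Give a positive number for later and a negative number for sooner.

Actual critical path: N5→N10 = 1+22 = 23 ⇒ 23 weeks.
Since N10 is critical, the +1 change carries straight to that chain (now 24 weeks).
No other chain overtakes it, so the finish is 24 weeks.
Change in finish: 24 − 23 = +1 weeks.

1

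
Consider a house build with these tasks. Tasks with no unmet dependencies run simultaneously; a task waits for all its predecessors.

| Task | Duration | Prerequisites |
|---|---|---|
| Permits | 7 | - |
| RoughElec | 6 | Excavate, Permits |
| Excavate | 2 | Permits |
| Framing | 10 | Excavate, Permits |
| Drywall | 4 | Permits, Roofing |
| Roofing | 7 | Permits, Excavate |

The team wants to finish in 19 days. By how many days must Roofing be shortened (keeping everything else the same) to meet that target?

1

Current finish: 20 days; target: 19.
Roofing is on every critical path, so each day cut from Roofing cuts the finish by one (this holds down to a finish of 19).
Need 20 − 19 = 1 day off Roofing → Roofing becomes 6 days, finish becomes 19.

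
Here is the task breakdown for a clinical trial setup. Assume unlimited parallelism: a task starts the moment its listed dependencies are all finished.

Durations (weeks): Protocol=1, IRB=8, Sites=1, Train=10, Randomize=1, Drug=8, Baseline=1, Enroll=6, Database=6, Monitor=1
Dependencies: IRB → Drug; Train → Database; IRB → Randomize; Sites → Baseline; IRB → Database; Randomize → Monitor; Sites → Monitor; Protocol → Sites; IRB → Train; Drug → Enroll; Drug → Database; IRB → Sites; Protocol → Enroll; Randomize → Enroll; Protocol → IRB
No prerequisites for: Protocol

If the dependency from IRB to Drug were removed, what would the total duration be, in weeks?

25

Original critical path: Protocol→IRB→Train→Database = 1+8+10+6 = 25 ⇒ 25 weeks.
Without IRB→Drug, Drug's earliest start moves from 9 to 0.
New critical path: Protocol→IRB→Train→Database = 1+8+10+6 = 25 ⇒ 25 weeks.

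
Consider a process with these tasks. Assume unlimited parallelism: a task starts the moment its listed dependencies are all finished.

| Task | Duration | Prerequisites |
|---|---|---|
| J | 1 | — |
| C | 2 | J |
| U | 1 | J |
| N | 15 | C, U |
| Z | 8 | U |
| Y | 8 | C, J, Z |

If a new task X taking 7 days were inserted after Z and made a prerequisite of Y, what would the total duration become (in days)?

Originally the project takes 18 days.
With X inserted, Y now waits for max(C, J, Z, X).
New critical path: J→U→Z→X→Y = 1+1+8+7+8 = 25 ⇒ 25 days.

25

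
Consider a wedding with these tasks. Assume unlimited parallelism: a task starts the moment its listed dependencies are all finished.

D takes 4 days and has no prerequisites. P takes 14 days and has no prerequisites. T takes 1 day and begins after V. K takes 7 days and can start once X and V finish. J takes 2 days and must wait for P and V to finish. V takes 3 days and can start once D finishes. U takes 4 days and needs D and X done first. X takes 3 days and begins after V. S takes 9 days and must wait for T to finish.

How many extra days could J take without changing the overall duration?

The longest chain is D→V→X→K = 4+3+3+7 = 17; overall finish 17 days.
Longest path through J: 16 days (earliest finish 16, latest finish 17).
Slack of J = 15 − 14 = 1 day.

1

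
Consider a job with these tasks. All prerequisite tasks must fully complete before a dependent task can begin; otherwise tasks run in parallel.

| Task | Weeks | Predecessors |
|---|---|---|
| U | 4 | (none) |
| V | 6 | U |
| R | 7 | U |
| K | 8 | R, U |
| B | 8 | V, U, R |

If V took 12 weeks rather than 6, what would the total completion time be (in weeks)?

Baseline: U→R→K = 4+7+8 = 19 → 19 weeks.
V has 1 week of float (longest path through it is 18).
Now U→V→B = 4+12+8 = 24 is longest, so the finish becomes 24 weeks.

24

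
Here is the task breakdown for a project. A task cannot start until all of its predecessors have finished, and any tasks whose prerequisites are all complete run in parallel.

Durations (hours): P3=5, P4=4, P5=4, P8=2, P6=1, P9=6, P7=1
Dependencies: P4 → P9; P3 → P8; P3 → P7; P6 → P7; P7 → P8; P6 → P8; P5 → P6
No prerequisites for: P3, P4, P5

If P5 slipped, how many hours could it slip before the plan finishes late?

2

The longest chain is P4→P9 = 4+6 = 10; overall finish 10 hours.
Longest path through P5: 8 hours (earliest finish 4, latest finish 6).
Float = 10 − 8 = 2.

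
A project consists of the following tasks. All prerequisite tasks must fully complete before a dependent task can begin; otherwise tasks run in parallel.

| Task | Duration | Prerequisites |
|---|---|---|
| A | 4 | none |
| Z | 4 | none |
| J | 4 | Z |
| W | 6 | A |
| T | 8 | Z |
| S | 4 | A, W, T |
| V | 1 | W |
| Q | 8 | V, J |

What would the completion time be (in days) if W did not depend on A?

Original critical path: A→W→V→Q = 4+6+1+8 = 19 ⇒ 19 days.
Without A→W, W's earliest start moves from 4 to 0.
New critical path: Z→J→Q = 4+4+8 = 16 ⇒ 16 days.

16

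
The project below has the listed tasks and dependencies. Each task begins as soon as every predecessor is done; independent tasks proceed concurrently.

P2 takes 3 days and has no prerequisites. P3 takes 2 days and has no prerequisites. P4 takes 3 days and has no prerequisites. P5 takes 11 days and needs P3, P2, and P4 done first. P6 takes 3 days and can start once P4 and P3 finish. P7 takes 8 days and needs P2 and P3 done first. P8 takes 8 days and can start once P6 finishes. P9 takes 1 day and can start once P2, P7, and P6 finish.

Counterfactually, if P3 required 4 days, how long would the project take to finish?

As given, the longest chain is P2→P5 = 3+11 = 14, so the finish is 14 days.
P3 has 1 day of float (longest path through it is 13).
The binding chain switches to P3→P5 = 4+11 = 15; finish 15 days.

15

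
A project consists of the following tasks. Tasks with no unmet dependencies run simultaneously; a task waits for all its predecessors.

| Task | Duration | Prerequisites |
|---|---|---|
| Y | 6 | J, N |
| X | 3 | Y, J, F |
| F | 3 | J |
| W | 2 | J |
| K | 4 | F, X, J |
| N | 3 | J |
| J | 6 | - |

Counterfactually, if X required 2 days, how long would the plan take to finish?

21

As given, the longest chain is J→N→Y→X→K = 6+3+6+3+4 = 22, so the finish is 22 days.
Since X is critical, the -1 change carries straight to that chain (now 21 days).
That remains the longest chain; total 21 days.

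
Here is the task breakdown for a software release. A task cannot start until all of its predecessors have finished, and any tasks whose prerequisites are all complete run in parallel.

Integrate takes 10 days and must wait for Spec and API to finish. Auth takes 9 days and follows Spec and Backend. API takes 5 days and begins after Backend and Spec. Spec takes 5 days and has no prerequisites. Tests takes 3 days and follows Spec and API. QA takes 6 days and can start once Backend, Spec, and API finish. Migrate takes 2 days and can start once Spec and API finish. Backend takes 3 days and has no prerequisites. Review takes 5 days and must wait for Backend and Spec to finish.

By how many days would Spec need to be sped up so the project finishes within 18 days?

2

Current finish: 20 days; target: 18.
Spec is on every critical path, so each day cut from Spec cuts the finish by one (this holds down to a finish of 18).
Need 20 − 18 = 2 days off Spec → Spec becomes 3 days, finish becomes 18.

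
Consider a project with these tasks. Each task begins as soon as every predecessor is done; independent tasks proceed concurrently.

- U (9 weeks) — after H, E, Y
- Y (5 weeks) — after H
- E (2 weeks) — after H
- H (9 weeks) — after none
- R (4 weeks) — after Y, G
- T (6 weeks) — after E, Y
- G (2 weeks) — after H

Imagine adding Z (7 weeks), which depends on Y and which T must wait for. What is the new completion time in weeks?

27

Originally the project takes 23 weeks.
With Z inserted, T now waits for max(E, Y, Z).
New critical path: H→Y→Z→T = 9+5+7+6 = 27 ⇒ 27 weeks.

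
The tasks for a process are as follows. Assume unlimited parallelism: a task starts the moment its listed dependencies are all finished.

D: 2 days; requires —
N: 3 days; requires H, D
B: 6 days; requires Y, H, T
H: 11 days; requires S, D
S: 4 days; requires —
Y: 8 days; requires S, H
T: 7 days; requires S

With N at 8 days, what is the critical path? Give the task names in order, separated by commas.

The binding path is S→H→Y→B = 4+11+8+6 = 29; finish at 29 days.
N has 11 days of float (longest path through it is 18).
The critical path is still S→H→Y→B; finish is now 29 days.

S, H, Y, B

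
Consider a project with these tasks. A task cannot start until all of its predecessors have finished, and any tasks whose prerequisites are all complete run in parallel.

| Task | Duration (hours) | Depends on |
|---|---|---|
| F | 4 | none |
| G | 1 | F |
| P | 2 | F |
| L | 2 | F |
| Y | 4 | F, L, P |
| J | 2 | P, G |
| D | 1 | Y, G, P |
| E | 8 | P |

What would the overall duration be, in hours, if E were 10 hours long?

Actual critical path: F→P→E = 4+2+8 = 14 ⇒ 14 hours.
Since E is critical, the +2 change carries straight to that chain (now 16 hours).
No other chain overtakes it, so the finish is 16 hours.

16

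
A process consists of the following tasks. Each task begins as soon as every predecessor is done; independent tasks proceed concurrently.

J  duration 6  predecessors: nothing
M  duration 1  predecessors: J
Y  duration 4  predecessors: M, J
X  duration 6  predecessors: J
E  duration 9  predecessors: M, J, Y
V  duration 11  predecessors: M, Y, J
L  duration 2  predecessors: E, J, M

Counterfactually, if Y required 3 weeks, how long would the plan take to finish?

Actual critical path: J→M→Y→E→L = 6+1+4+9+2 = 22 ⇒ 22 weeks.
Y lies on that path, so at 3 weeks the path becomes 21 weeks.
No other chain overtakes it, so the finish is 21 weeks.

21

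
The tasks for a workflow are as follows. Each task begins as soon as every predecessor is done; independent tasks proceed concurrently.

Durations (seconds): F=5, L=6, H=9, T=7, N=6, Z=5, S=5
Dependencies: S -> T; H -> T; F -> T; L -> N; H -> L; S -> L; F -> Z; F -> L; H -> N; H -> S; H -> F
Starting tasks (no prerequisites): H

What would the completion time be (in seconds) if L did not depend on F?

26

Original critical path: H→S→L→N = 9+5+6+6 = 26 ⇒ 26 seconds.
Dropping F→L doesn't change L's earliest start (14); another predecessor still binds.
New critical path: H→S→L→N = 9+5+6+6 = 26 ⇒ 26 seconds.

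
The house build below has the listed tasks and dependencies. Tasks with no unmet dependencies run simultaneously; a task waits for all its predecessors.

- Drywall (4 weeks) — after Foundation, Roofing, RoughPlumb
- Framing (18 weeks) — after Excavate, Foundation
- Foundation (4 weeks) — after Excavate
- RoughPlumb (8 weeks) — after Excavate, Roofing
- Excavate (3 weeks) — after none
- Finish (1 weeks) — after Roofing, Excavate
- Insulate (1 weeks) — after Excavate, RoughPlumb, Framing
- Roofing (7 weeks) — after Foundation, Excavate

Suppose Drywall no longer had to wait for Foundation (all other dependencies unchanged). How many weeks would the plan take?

26

Before: longest chain Excavate→Foundation→Framing→Insulate = 3+4+18+1 = 26, finish 26.
Dropping Foundation→Drywall doesn't change Drywall's earliest start (22); another predecessor still binds.
New critical path: Excavate→Foundation→Framing→Insulate = 3+4+18+1 = 26 ⇒ 26 weeks.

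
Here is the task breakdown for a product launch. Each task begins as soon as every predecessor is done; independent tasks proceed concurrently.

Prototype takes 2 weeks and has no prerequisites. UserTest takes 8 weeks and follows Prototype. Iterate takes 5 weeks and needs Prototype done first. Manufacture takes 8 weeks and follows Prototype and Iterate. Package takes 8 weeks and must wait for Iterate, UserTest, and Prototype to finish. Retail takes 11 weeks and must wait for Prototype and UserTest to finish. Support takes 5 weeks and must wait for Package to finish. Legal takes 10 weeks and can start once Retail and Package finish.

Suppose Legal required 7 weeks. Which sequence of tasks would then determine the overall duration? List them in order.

Prototype, UserTest, Retail, Legal

Baseline: Prototype→UserTest→Retail→Legal = 2+8+11+10 = 31 → 31 weeks.
Legal is on the critical path; changing it to 7 makes that path 28 weeks.
No other chain overtakes it, so the finish is 28 weeks.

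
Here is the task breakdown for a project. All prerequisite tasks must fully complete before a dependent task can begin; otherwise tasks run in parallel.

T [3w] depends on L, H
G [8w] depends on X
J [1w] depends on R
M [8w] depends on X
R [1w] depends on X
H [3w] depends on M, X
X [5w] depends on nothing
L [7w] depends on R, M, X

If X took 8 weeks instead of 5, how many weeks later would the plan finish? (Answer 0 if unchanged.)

3

Baseline: X→M→L→T = 5+8+7+3 = 23 → 23 weeks.
X lies on that path, so at 8 weeks the path becomes 26 weeks.
That remains the longest chain; total 26 weeks.
Change in finish: 26 − 23 = +3 weeks.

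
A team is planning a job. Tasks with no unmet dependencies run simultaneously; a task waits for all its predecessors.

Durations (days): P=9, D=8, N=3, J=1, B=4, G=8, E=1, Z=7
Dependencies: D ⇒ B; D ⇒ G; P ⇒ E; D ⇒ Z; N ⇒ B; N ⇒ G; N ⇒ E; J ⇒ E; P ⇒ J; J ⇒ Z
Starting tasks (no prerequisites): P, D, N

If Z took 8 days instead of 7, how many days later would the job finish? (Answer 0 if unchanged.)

1

Critical path before the change: P→J→Z = 9+1+7 = 17 giving 17 days.
Z lies on that path, so at 8 days the path becomes 18 days.
That remains the longest chain; total 18 days.
Change in finish: 18 − 17 = +1 days.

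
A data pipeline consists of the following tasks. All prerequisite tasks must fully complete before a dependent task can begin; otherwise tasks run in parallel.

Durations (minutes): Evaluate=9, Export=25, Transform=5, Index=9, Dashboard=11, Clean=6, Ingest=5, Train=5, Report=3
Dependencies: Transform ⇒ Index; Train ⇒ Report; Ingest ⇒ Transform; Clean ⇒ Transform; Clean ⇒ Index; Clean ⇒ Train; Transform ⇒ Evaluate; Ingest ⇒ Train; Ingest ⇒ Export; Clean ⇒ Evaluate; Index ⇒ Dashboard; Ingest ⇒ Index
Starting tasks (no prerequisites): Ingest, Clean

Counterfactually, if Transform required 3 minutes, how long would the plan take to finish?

30

Critical path before the change: Clean→Transform→Index→Dashboard = 6+5+9+11 = 31 giving 31 minutes.
Transform is on the critical path; changing it to 3 makes that path 29 minutes.
The binding chain switches to Ingest→Export = 5+25 = 30; finish 30 minutes.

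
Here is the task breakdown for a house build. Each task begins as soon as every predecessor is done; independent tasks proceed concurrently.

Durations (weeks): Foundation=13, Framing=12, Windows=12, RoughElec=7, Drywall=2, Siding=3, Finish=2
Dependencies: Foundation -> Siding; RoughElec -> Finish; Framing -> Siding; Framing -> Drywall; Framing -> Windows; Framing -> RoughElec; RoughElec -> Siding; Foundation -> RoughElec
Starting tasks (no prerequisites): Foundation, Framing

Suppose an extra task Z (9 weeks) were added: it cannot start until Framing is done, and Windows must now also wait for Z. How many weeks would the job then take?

33

Originally the job takes 24 weeks.
With Z inserted, Windows now waits for max(Framing, Z).
New critical path: Framing→Z→Windows = 12+9+12 = 33 ⇒ 33 weeks.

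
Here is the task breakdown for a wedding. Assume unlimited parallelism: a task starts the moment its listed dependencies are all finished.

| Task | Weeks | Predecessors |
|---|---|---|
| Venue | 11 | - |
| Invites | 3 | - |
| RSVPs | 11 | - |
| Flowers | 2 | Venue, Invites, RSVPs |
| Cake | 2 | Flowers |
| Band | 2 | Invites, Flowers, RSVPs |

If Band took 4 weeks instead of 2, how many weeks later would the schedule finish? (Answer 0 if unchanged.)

The binding path is Venue→Flowers→Band = 11+2+2 = 15; finish at 15 weeks.
Band is on the critical path; changing it to 4 makes that path 17 weeks.
No other chain overtakes it, so the finish is 17 weeks.
Change in finish: 17 − 15 = +2 weeks.

2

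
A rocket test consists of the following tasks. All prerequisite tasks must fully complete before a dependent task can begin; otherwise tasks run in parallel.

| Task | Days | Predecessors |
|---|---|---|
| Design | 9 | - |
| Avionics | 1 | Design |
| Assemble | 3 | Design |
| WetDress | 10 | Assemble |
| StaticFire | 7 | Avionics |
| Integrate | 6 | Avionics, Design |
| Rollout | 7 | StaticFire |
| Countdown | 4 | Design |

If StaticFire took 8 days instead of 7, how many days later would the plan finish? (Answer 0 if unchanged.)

Actual critical path: Design→Avionics→StaticFire→Rollout = 9+1+7+7 = 24 ⇒ 24 days.
StaticFire is on the critical path; changing it to 8 makes that path 25 days.
The critical path is still Design→Avionics→StaticFire→Rollout; finish is now 25 days.
Change in finish: 25 − 24 = +1 days.

1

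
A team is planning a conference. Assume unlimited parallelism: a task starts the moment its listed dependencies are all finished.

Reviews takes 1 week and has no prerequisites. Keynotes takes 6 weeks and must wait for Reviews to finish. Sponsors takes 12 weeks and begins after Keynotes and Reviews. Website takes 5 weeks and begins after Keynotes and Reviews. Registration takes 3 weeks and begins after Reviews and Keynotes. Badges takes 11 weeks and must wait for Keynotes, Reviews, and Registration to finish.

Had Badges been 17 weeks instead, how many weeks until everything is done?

Critical path before the change: Reviews→Keynotes→Registration→Badges = 1+6+3+11 = 21 giving 21 weeks.
Badges lies on that path, so at 17 weeks the path becomes 27 weeks.
That remains the longest chain; total 27 weeks.

27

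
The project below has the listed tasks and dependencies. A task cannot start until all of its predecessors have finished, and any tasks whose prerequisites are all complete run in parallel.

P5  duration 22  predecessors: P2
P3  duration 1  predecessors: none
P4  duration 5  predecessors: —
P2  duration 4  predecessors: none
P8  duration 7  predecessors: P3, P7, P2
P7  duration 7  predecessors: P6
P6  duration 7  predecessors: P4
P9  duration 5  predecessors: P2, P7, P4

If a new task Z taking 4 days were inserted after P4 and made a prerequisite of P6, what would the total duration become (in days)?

30

Originally the project takes 26 days.
With Z inserted, P6 now waits for max(P4, Z).
New critical path: P4→Z→P6→P7→P8 = 5+4+7+7+7 = 30 ⇒ 30 days.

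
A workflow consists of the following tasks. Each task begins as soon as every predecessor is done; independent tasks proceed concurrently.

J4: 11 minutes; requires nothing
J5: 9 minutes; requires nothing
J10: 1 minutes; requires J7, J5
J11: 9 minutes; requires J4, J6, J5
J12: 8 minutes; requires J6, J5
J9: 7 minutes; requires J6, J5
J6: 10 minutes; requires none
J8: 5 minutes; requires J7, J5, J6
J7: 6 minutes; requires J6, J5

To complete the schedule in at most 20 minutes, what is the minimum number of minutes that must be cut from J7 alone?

1

Current finish: 21 minutes; target: 20.
J7 is on every critical path, so each minute cut from J7 cuts the finish by one (this holds down to a finish of 20).
Need 21 − 20 = 1 minute off J7 → J7 becomes 5 minutes, finish becomes 20.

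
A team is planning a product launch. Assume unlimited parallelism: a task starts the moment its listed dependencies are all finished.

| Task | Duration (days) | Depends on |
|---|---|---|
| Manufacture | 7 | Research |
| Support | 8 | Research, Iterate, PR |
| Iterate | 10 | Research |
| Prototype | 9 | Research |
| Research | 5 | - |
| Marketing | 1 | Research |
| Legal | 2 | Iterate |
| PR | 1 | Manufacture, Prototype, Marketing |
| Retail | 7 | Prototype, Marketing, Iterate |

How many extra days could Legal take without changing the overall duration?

6

The longest chain is Research→Prototype→PR→Support = 5+9+1+8 = 23; overall finish 23 days.
Legal finishes as early as 17 and must finish by 23.
Float = 23 − 17 = 6.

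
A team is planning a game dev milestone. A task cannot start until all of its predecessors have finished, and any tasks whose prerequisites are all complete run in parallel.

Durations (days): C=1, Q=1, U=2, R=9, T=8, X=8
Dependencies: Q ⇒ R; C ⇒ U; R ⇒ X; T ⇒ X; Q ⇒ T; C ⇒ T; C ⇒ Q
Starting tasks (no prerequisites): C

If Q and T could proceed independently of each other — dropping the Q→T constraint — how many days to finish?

Before: longest chain C→Q→R→X = 1+1+9+8 = 19, finish 19.
Without Q→T, T's earliest start moves from 2 to 1.
After: C→Q→R→X = 1+1+9+8 = 19 → 19 days.

19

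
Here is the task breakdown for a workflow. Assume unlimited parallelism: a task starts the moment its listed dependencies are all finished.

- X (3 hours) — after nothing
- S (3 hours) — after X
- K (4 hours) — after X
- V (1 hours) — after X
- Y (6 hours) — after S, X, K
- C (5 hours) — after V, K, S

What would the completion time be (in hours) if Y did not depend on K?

12

Original critical path: X→K→Y = 3+4+6 = 13 ⇒ 13 hours.
Without K→Y, Y's earliest start moves from 7 to 6.
The longest chain is now X→S→Y = 3+3+6 = 12, so the plan takes 12 hours.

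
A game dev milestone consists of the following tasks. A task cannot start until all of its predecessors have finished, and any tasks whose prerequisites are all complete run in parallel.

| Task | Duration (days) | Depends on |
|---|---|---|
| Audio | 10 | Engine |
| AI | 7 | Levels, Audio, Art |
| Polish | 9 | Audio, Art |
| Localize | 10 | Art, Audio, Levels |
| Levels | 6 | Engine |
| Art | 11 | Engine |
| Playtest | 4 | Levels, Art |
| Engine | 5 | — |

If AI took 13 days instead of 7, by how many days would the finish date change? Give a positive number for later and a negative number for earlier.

3

Critical path before the change: Engine→Art→Localize = 5+11+10 = 26 giving 26 days.
AI has 3 days of float (longest path through it is 23).
The binding chain switches to Engine→Art→AI = 5+11+13 = 29; finish 29 days.
Change in finish: 29 − 26 = +3 days.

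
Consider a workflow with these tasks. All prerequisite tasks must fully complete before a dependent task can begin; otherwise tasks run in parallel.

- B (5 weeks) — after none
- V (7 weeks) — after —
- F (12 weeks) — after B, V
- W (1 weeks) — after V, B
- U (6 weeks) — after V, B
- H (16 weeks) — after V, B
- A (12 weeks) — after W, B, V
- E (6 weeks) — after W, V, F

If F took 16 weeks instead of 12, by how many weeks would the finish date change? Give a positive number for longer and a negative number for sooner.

4

Baseline: V→F→E = 7+12+6 = 25 → 25 weeks.
Since F is critical, the +4 change carries straight to that chain (now 29 weeks).
That remains the longest chain; total 29 weeks.
Change in finish: 29 − 25 = +4 weeks.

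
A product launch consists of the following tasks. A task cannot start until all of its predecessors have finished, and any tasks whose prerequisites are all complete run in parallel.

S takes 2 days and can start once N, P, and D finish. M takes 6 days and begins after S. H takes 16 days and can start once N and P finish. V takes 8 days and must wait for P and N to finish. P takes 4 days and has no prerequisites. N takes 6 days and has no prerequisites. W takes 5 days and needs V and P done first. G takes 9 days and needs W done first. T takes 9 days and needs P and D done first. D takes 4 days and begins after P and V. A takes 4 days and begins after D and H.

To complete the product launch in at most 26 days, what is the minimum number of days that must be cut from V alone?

2

Current finish: 28 days; target: 26.
V is on every critical path, so each day cut from V cuts the finish by one (this holds down to a finish of 26).
Need 28 − 26 = 2 days off V → V becomes 6 days, finish becomes 26.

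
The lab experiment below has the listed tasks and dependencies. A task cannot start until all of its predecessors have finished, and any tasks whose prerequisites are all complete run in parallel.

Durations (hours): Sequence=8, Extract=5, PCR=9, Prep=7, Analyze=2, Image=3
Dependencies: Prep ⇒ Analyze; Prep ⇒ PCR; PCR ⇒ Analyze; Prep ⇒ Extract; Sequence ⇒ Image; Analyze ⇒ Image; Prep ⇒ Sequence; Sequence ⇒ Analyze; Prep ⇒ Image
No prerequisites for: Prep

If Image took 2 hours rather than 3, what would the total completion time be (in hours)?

The binding path is Prep→PCR→Analyze→Image = 7+9+2+3 = 21; finish at 21 hours.
Since Image is critical, the -1 change carries straight to that chain (now 20 hours).
The critical path is still Prep→PCR→Analyze→Image; finish is now 20 hours.

20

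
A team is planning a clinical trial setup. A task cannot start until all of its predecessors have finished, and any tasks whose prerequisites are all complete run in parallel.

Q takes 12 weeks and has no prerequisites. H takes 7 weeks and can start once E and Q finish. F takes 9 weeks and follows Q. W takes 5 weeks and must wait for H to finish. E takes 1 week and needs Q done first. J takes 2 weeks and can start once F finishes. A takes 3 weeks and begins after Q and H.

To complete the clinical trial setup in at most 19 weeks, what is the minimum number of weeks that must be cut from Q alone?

Current finish: 25 weeks; target: 19.
Q is on every critical path, so each week cut from Q cuts the finish by one (this holds down to a finish of 14).
Need 25 − 19 = 6 weeks off Q → Q becomes 6 weeks, finish becomes 19.

6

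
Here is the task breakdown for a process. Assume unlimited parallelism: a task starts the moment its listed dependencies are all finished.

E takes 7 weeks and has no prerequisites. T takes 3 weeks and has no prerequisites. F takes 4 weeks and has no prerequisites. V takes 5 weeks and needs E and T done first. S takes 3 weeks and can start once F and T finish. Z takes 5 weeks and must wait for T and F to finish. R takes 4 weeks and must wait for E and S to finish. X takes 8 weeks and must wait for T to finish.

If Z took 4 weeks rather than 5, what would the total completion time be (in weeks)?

12

Critical path before the change: E→V = 7+5 = 12 giving 12 weeks.
Z is off the critical path — its longest chain is 9 weeks, giving 3 of slack.
The critical path is still E→V; finish is now 12 weeks.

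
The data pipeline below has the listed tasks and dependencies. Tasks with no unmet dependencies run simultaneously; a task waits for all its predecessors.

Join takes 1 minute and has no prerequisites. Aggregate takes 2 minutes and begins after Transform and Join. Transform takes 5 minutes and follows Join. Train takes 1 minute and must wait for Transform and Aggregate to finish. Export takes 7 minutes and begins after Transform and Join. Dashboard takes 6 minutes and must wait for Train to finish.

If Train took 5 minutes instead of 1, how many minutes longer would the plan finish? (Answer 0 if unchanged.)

4

As given, the longest chain is Join→Transform→Aggregate→Train→Dashboard = 1+5+2+1+6 = 15, so the finish is 15 minutes.
Train is on the critical path; changing it to 5 makes that path 19 minutes.
The critical path is still Join→Transform→Aggregate→Train→Dashboard; finish is now 19 minutes.
Change in finish: 19 − 15 = +4 minutes.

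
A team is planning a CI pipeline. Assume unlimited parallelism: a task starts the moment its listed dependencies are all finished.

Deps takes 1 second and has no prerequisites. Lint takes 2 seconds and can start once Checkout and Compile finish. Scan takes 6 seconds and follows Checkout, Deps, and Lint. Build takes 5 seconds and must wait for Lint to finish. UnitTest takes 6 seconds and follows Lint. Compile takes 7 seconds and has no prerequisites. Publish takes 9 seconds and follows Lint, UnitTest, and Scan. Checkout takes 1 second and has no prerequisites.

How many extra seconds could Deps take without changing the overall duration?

8

The longest chain is Compile→Lint→UnitTest→Publish = 7+2+6+9 = 24; overall finish 24 seconds.
The longest chain containing Deps totals 16 seconds.
Float = 24 − 16 = 8.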